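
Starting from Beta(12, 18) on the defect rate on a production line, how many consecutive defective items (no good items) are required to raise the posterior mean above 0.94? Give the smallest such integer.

After k defective items and 0 good items the posterior is Beta(12+k, 18), with mean (12+k)/(12+18+k).
Set (12+k)/(30+k) > 0.94 and solve: k > (0.94·30 − 12)/(1 − 0.94) = 270.000.
The smallest integer exceeding 270.000 is 271, and checking k=271: (283)/(301) = 0.9402 > 0.94.

k = 271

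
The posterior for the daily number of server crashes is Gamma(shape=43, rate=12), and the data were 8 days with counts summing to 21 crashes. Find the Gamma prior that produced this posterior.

Gamma(shape=22, rate=4)

A Gamma(α, β) prior (rate parametrization) on a Poisson rate with n observations summing to S gives posterior Gamma(α+S, β+n).
So α = 43 − 21 = 22 and β = 12 − 8 = 4.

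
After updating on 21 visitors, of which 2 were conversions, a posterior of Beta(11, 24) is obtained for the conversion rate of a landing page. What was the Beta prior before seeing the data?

Under Beta–binomial conjugacy the posterior parameters are (a+s, b+f).
Subtract the data counts: 11−2=9, 24−19=5.

Beta(9, 5)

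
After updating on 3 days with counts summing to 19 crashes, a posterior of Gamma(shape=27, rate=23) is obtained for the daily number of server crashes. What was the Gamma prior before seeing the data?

Gamma–Poisson conjugacy: posterior shape = α + Σxᵢ, posterior rate = β + n.
So α = 27 − 19 = 8 and β = 23 − 3 = 20.

Gamma(shape=8, rate=20)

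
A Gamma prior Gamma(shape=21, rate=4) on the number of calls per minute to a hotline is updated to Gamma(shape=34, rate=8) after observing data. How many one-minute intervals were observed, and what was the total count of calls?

n = 4 one-minute intervals with total 13 calls

A Gamma(α, β) prior (rate parametrization) on a Poisson rate with n observations summing to S gives posterior Gamma(α+S, β+n).
Matching: Σxᵢ = 34 − 21 = 13 and n = 8 − 4 = 4.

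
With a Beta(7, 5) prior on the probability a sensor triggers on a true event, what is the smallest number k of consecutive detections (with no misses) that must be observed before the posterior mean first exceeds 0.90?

After k detections and 0 misses the posterior is Beta(7+k, 5), with mean (7+k)/(7+5+k).
Set (7+k)/(12+k) > 0.90 and solve: k > (0.90·12 − 7)/(1 − 0.90) = 38.000.
The smallest integer exceeding 38.000 is 39, and checking k=39: (46)/(51) = 0.9020 > 0.90.

k = 39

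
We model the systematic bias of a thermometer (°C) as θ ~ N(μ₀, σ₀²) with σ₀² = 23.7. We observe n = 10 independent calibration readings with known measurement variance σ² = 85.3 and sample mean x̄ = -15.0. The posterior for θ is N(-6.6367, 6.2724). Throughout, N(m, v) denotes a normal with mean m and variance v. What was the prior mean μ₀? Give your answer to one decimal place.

μ₀ = 16.6

With known observation variance, the Normal–Normal posterior has precision τ_n = τ₀ + n/σ² and mean μ_n = (τ₀μ₀ + (n/σ²)x̄)/τ_n.
Here τ₀ = 1/23.7 = 0.042194 and τ_data = 10/85.3 = 0.117233, so τ_n = 0.159427.
Rearranging for μ₀: μ₀ = (μ_n·τ_n − τ_data·x̄)/τ₀ = (-6.6367·0.159427 − 0.117233·-15.0) / 0.042194 = 0.700426/0.042194 ≈ 16.6.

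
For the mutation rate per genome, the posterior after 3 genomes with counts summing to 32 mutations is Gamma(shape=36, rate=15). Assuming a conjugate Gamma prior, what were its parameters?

Gamma–Poisson conjugacy: posterior shape = α + Σxᵢ, posterior rate = β + n.
So α = 36 − 32 = 4 and β = 15 − 3 = 12.

Gamma(shape=4, rate=12)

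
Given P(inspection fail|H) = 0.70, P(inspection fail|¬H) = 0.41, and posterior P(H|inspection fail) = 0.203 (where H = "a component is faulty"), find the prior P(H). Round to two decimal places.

P(H) = 0.13

Bayes' rule in odds form gives O(H|E) = O(H)·[P(E|H)/P(E|¬H)], hence O(H) = O(H|E)/LR.
Posterior odds = 0.203/(1−0.203) = 0.2547. LR = 0.70/0.41 = 1.7073.
Prior odds = 0.2547/1.7073 = 0.1492, so P(H) = 0.1492/(1+0.1492) ≈ 0.13.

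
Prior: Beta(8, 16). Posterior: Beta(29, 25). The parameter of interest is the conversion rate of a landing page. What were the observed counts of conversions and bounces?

A Beta(α, β) prior with s successes and f failures in binomial data gives a Beta(α+s, β+f) posterior.
Match parameters: s=29−8=21, f=25−16=9.

21 conversions and 9 bounces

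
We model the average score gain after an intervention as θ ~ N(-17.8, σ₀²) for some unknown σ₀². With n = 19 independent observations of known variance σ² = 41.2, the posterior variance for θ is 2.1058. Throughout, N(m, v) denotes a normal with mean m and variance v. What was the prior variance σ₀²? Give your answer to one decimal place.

σ₀² = 72.9

Posterior precision equals prior precision plus data precision: 1/σ_n² = 1/σ₀² + n/σ².
So 1/σ₀² = 1/2.1058 − 19/41.2 = 0.474879 − 0.461165 = 0.013714.
Hence σ₀² = 1/0.013714 ≈ 72.9.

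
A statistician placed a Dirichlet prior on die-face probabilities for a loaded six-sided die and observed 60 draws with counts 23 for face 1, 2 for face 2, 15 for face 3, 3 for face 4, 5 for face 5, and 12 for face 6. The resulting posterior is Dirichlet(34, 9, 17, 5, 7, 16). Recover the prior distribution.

For a Dirichlet(α) prior with multinomial counts c, the posterior is Dirichlet(α + c) componentwise.
Subtract each count from the matching posterior parameter: 34−23=11, 9−2=7, 17−15=2, 5−3=2, 7−5=2, 16−12=4.

Dirichlet(11, 7, 2, 2, 2, 4)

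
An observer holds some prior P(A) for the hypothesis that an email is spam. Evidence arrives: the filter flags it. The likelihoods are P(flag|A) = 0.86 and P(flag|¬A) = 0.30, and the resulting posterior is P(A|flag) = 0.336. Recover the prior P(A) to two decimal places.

P(A) = 0.15

Bayes' rule in odds form gives O(A|E) = O(A)·[P(E|A)/P(E|¬A)], hence O(A) = O(A|E)/LR.
Posterior odds = 0.336/(1−0.336) = 0.5060. LR = 0.86/0.30 = 2.8667.
Prior odds = 0.5060/2.8667 = 0.1765, so P(A) = 0.1765/(1+0.1765) ≈ 0.15.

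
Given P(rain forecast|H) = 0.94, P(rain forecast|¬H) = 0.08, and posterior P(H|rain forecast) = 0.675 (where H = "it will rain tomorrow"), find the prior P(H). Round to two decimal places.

In odds form, posterior odds = prior odds × likelihood ratio, so prior odds = posterior odds ÷ LR.
Posterior odds = 0.675/(1−0.675) = 2.0769. LR = 0.94/0.08 = 11.7500.
Prior odds = 2.0769/11.7500 = 0.1768, so P(H) = 0.1768/(1+0.1768) ≈ 0.15.

P(H) = 0.15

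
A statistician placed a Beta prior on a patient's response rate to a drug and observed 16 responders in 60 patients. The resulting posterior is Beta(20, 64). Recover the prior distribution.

Beta(4, 20)

Under Beta–binomial conjugacy the posterior parameters are (a+s, b+f).
So a = 20 − 16 = 4 and b = 64 − 44 = 20.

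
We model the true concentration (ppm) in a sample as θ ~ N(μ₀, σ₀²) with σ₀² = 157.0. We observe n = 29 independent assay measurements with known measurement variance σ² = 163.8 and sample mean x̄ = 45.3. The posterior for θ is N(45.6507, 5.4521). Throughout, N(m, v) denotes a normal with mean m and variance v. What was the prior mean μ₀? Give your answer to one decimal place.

The posterior mean is a precision-weighted average: μ_n = (τ₀μ₀ + τ_data·x̄)/(τ₀+τ_data), with τ₀=1/σ₀² and τ_data=n/σ².
Here τ₀ = 1/157.0 = 0.006369 and τ_data = 29/163.8 = 0.177045, so τ_n = 0.183414.
Rearranging for μ₀: μ₀ = (μ_n·τ_n − τ_data·x̄)/τ₀ = (45.6507·0.183414 − 0.177045·45.3) / 0.006369 = 0.352839/0.006369 ≈ 55.4.

μ₀ = 55.4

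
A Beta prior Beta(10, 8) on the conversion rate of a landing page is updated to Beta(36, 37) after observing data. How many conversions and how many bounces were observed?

Beta is conjugate to the binomial likelihood: posterior = Beta(a+s, b+f).
Match parameters: s=36−10=26, f=37−8=29.

26 conversions and 29 bounces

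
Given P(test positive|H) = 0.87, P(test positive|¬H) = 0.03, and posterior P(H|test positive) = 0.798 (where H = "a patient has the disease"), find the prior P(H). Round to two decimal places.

In odds form, posterior odds = prior odds × likelihood ratio, so prior odds = posterior odds ÷ LR.
Posterior odds = 0.798/(1−0.798) = 3.9505. LR = 0.87/0.03 = 29.0000.
Prior odds = 3.9505/29.0000 = 0.1362, so P(H) = 0.1362/(1+0.1362) ≈ 0.12.

P(H) = 0.12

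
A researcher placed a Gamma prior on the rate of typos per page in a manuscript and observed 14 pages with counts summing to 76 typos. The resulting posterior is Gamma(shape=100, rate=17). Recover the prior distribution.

Gamma(shape=24, rate=3)

A Gamma(α, β) prior (rate parametrization) on a Poisson rate with n observations summing to S gives posterior Gamma(α+S, β+n).
So α = 100 − 76 = 24 and β = 17 − 14 = 3.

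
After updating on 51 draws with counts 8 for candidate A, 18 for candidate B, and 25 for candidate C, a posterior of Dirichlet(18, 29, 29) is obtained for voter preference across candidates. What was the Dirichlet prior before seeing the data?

For a Dirichlet(α) prior with multinomial counts c, the posterior is Dirichlet(α + c) componentwise.
Subtract each count from the matching posterior parameter: 18−8=10, 29−18=11, 29−25=4.

Dirichlet(10, 11, 4)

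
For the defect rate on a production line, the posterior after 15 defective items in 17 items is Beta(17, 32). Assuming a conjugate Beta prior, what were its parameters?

Beta(2, 30)

Beta is conjugate to the binomial likelihood: posterior = Beta(a+s, b+f).
Subtract the data counts: 17−15=2, 32−2=30.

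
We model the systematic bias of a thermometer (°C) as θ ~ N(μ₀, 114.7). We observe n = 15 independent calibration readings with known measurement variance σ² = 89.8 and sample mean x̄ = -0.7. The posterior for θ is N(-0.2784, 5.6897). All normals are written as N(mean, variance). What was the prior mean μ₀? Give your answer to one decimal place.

μ₀ = 7.8

The posterior mean is a precision-weighted average: μ_n = (τ₀μ₀ + τ_data·x̄)/(τ₀+τ_data), with τ₀=1/σ₀² and τ_data=n/σ².
Here τ₀ = 1/114.7 = 0.008718 and τ_data = 15/89.8 = 0.167038, so τ_n = 0.175756.
Rearranging for μ₀: μ₀ = (μ_n·τ_n − τ_data·x̄)/τ₀ = (-0.2784·0.175756 − 0.167038·-0.7) / 0.008718 = 0.067996/0.008718 ≈ 7.8.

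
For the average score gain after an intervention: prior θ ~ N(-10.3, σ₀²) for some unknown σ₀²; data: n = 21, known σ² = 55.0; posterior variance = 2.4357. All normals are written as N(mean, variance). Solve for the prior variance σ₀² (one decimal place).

σ₀² = 34.8

For the Normal–Normal model with known σ², precisions add: τ_n = τ₀ + n/σ².
So 1/σ₀² = 1/2.4357 − 21/55.0 = 0.410560 − 0.381818 = 0.028742.
Hence σ₀² = 1/0.028742 ≈ 34.8.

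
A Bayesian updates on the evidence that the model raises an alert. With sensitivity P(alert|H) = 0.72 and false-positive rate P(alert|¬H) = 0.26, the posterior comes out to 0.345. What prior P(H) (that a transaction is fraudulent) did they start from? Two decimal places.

In odds form, posterior odds = prior odds × likelihood ratio, so prior odds = posterior odds ÷ LR.
Posterior odds = 0.345/(1−0.345) = 0.5267. LR = 0.72/0.26 = 2.7692.
Prior odds = 0.5267/2.7692 = 0.1902, so P(H) = 0.1902/(1+0.1902) ≈ 0.16.

P(H) = 0.16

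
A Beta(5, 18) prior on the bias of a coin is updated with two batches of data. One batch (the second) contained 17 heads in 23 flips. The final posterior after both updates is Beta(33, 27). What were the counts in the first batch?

11 heads and 3 tails

Sequential conjugate updates are equivalent to a single update on the pooled data, so total successes = posterior α − prior α and total failures = posterior β − prior β.
Total across both batches: 33−5=28 heads, 27−18=9 tails.
Subtract the second batch: 28−17=11 heads and 9−6=3 tails.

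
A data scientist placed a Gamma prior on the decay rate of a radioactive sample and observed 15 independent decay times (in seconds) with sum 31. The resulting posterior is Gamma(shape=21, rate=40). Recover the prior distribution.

For an exponential likelihood with a Gamma(α, β) prior on the rate, n observations with total T give posterior Gamma(α+n, β+T).
So α = 21 − 15 = 6 and β = 40 − 31 = 9.

Gamma(shape=6, rate=9)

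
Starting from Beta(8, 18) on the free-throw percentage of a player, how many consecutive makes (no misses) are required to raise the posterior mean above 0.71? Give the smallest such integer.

After k makes and 0 misses the posterior is Beta(8+k, 18), with mean (8+k)/(8+18+k).
Set (8+k)/(26+k) > 0.71 and solve: k > (0.71·26 − 8)/(1 − 0.71) = 36.069.
The smallest integer exceeding 36.069 is 37, and checking k=37: (45)/(63) = 0.7143 > 0.71.

k = 37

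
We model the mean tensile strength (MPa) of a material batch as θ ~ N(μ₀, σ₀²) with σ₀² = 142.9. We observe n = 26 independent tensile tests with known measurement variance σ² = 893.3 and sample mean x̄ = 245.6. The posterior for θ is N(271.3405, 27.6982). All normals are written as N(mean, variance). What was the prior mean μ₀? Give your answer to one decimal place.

With known observation variance, the Normal–Normal posterior has precision τ_n = τ₀ + n/σ² and mean μ_n = (τ₀μ₀ + (n/σ²)x̄)/τ_n.
Here τ₀ = 1/142.9 = 0.006998 and τ_data = 26/893.3 = 0.029106, so τ_n = 0.036104.
Rearranging for μ₀: μ₀ = (μ_n·τ_n − τ_data·x̄)/τ₀ = (271.3405·0.036104 − 0.029106·245.6) / 0.006998 = 2.648044/0.006998 ≈ 378.4.

μ₀ = 378.4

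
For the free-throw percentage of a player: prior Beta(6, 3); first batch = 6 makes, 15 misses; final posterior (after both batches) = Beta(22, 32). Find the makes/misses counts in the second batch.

Because Beta–binomial updating is additive in the counts, the combined data contributed (α_post−α_prior, β_post−β_prior) successes and failures.
Total across both batches: 22−6=16 makes, 32−3=29 misses.
Subtract the first batch: 16−6=10 makes and 29−15=14 misses.

10 makes and 14 misses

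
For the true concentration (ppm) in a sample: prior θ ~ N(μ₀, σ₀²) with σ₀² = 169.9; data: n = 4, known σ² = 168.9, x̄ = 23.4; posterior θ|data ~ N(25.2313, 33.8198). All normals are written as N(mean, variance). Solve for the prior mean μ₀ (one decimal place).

With known observation variance, the Normal–Normal posterior has precision τ_n = τ₀ + n/σ² and mean μ_n = (τ₀μ₀ + (n/σ²)x̄)/τ_n.
Here τ₀ = 1/169.9 = 0.005886 and τ_data = 4/168.9 = 0.023683, so τ_n = 0.029569.
Rearranging for μ₀: μ₀ = (μ_n·τ_n − τ_data·x̄)/τ₀ = (25.2313·0.029569 − 0.023683·23.4) / 0.005886 = 0.191882/0.005886 ≈ 32.6.

μ₀ = 32.6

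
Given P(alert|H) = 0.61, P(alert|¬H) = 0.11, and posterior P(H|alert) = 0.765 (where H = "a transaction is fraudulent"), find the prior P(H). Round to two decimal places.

P(H) = 0.37

In odds form, posterior odds = prior odds × likelihood ratio, so prior odds = posterior odds ÷ LR.
Posterior odds = 0.765/(1−0.765) = 3.2553. LR = 0.61/0.11 = 5.5455.
Prior odds = 3.2553/5.5455 = 0.5870, so P(H) = 0.5870/(1+0.5870) ≈ 0.37.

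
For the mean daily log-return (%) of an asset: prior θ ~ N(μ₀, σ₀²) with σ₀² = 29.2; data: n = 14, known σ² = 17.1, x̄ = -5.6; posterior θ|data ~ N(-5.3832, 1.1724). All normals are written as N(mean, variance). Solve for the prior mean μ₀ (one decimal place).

μ₀ = -0.2

The posterior mean is a precision-weighted average: μ_n = (τ₀μ₀ + τ_data·x̄)/(τ₀+τ_data), with τ₀=1/σ₀² and τ_data=n/σ².
Here τ₀ = 1/29.2 = 0.034247 and τ_data = 14/17.1 = 0.818713, so τ_n = 0.852960.
Rearranging for μ₀: μ₀ = (μ_n·τ_n − τ_data·x̄)/τ₀ = (-5.3832·0.852960 − 0.818713·-5.6) / 0.034247 = -0.006861/0.034247 ≈ -0.2.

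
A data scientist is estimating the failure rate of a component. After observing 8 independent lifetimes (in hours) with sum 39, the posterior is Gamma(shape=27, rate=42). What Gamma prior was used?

Gamma–exponential conjugacy: posterior shape = α + n, posterior rate = β + Σtᵢ.
So α = 27 − 8 = 19 and β = 42 − 39 = 3.

Gamma(shape=19, rate=3)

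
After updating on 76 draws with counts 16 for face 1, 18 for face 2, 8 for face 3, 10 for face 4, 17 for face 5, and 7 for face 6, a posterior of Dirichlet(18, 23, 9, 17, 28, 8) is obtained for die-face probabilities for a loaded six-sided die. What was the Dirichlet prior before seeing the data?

For a Dirichlet(α) prior with multinomial counts c, the posterior is Dirichlet(α + c) componentwise.
Subtract each count from the matching posterior parameter: 18−16=2, 23−18=5, 9−8=1, 17−10=7, 28−17=11, 8−7=1.

Dirichlet(2, 5, 1, 7, 11, 1)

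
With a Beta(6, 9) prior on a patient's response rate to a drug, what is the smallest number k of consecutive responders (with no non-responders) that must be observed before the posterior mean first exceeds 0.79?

After k responders and 0 non-responders the posterior is Beta(6+k, 9), with mean (6+k)/(6+9+k).
Set (6+k)/(15+k) > 0.79 and solve: k > (0.79·15 − 6)/(1 − 0.79) = 27.857.
The smallest integer exceeding 27.857 is 28, and checking k=28: (34)/(43) = 0.7907 > 0.79.

k = 28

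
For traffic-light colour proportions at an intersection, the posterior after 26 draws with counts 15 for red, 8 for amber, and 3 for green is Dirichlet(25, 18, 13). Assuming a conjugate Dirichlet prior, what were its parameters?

Dirichlet(10, 10, 10)

For a Dirichlet(α) prior with multinomial counts c, the posterior is Dirichlet(α + c) componentwise.
Subtract each count from the matching posterior parameter: 25−15=10, 18−8=10, 13−3=10.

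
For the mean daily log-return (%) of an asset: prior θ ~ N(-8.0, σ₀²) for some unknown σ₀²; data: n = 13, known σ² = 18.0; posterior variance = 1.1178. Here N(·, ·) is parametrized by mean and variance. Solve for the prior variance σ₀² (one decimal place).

For the Normal–Normal model with known σ², precisions add: τ_n = τ₀ + n/σ².
So 1/σ₀² = 1/1.1178 − 13/18.0 = 0.894614 − 0.722222 = 0.172392.
Hence σ₀² = 1/0.172392 ≈ 5.8.

σ₀² = 5.8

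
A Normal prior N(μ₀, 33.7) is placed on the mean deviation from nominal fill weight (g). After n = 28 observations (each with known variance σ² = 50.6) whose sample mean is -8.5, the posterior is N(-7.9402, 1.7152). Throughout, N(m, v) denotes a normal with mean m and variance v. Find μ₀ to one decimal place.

μ₀ = 2.5

With known observation variance, the Normal–Normal posterior has precision τ_n = τ₀ + n/σ² and mean μ_n = (τ₀μ₀ + (n/σ²)x̄)/τ_n.
Here τ₀ = 1/33.7 = 0.029674 and τ_data = 28/50.6 = 0.553360, so τ_n = 0.583034.
Rearranging for μ₀: μ₀ = (μ_n·τ_n − τ_data·x̄)/τ₀ = (-7.9402·0.583034 − 0.553360·-8.5) / 0.029674 = 0.074153/0.029674 ≈ 2.5.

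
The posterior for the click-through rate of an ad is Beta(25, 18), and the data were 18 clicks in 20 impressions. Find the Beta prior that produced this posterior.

Beta is conjugate to the binomial likelihood: posterior = Beta(α+s, β+f).
So α = 25 − 18 = 7 and β = 18 − 2 = 16.

Beta(7, 16)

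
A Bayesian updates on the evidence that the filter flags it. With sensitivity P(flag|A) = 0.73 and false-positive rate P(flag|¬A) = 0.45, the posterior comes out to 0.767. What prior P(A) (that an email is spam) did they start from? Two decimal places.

In odds form, posterior odds = prior odds × likelihood ratio, so prior odds = posterior odds ÷ LR.
Posterior odds = 0.767/(1−0.767) = 3.2918. LR = 0.73/0.45 = 1.6222.
Prior odds = 3.2918/1.6222 = 2.0292, so P(A) = 2.0292/(1+2.0292) ≈ 0.67.

P(A) = 0.67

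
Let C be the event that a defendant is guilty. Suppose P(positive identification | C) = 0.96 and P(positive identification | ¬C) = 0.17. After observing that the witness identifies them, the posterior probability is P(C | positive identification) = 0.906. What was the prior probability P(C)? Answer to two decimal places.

P(C) = 0.63

Bayes' rule in odds form gives O(C|E) = O(C)·[P(E|C)/P(E|¬C)], hence O(C) = O(C|E)/LR.
Posterior odds = 0.906/(1−0.906) = 9.6383. LR = 0.96/0.17 = 5.6471.
Prior odds = 9.6383/5.6471 = 1.7068, so P(C) = 1.7068/(1+1.7068) ≈ 0.63.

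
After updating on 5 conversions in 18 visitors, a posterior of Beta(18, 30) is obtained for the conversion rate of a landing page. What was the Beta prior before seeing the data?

Beta(13, 17)

Beta is conjugate to the binomial likelihood: posterior = Beta(α+s, β+f).
So α = 18 − 5 = 13 and β = 30 − 13 = 17.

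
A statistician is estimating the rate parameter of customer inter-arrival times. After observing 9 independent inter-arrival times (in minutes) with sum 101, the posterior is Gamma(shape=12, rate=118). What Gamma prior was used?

For an exponential likelihood with a Gamma(α, β) prior on the rate, n observations with total T give posterior Gamma(α+n, β+T).
So α = 12 − 9 = 3 and β = 118 − 101 = 17.

Gamma(shape=3, rate=17)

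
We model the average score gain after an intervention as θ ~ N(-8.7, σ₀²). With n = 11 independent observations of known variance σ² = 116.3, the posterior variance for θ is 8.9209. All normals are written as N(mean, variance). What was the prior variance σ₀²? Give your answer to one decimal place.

σ₀² = 57.1

For the Normal–Normal model with known σ², precisions add: τ_n = τ₀ + n/σ².
So 1/σ₀² = 1/8.9209 − 11/116.3 = 0.112096 − 0.094583 = 0.017513.
Hence σ₀² = 1/0.017513 ≈ 57.1.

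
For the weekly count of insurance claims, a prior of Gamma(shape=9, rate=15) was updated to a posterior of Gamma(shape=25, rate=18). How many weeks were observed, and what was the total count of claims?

Gamma–Poisson conjugacy: posterior shape = α + Σxᵢ, posterior rate = β + n.
Matching: Σxᵢ = 25 − 9 = 16 and n = 18 − 15 = 3.

n = 3 weeks with total 16 claims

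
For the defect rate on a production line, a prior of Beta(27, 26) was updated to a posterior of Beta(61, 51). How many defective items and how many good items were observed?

34 defective items and 25 good items

Beta is conjugate to the binomial likelihood: posterior = Beta(α+s, β+f).
Match parameters: s=61−27=34, f=51−26=25.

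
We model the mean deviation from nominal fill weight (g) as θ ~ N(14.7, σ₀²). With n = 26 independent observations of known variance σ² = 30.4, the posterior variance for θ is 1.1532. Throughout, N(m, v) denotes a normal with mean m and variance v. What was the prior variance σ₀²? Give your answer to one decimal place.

For the Normal–Normal model with known σ², precisions add: τ_n = τ₀ + n/σ².
So 1/σ₀² = 1/1.1532 − 26/30.4 = 0.867152 − 0.855263 = 0.011889.
Hence σ₀² = 1/0.011889 ≈ 84.1.

σ₀² = 84.1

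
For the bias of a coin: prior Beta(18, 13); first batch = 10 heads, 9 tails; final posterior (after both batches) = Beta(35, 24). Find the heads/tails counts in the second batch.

Because Beta–binomial updating is additive in the counts, the combined data contributed (α_post−α_prior, β_post−β_prior) successes and failures.
Total across both batches: 35−18=17 heads, 24−13=11 tails.
Subtract the first batch: 17−10=7 heads and 11−9=2 tails.

7 heads and 2 tails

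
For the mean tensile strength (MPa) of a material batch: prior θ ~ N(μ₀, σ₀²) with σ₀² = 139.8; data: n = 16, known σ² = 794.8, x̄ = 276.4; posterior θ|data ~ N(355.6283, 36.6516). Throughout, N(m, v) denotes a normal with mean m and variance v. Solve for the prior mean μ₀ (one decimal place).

μ₀ = 578.6

The posterior mean is a precision-weighted average: μ_n = (τ₀μ₀ + τ_data·x̄)/(τ₀+τ_data), with τ₀=1/σ₀² and τ_data=n/σ².
Here τ₀ = 1/139.8 = 0.007153 and τ_data = 16/794.8 = 0.020131, so τ_n = 0.027284.
Rearranging for μ₀: μ₀ = (μ_n·τ_n − τ_data·x̄)/τ₀ = (355.6283·0.027284 − 0.020131·276.4) / 0.007153 = 4.138754/0.007153 ≈ 578.6.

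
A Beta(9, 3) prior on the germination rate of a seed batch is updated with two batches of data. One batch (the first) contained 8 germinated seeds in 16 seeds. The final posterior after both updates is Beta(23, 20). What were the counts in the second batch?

6 germinated seeds and 9 non-germinating seeds

Sequential conjugate updates are equivalent to a single update on the pooled data, so total successes = posterior α − prior α and total failures = posterior β − prior β.
Total across both batches: 23−9=14 germinated seeds, 20−3=17 non-germinating seeds.
Subtract the first batch: 14−8=6 germinated seeds and 17−8=9 non-germinating seeds.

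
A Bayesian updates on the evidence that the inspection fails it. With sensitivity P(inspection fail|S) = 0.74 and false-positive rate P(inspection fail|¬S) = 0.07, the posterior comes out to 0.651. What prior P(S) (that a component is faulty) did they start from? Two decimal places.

In odds form, posterior odds = prior odds × likelihood ratio, so prior odds = posterior odds ÷ LR.
Posterior odds = 0.651/(1−0.651) = 1.8653. LR = 0.74/0.07 = 10.5714.
Prior odds = 1.8653/10.5714 = 0.1764, so P(S) = 0.1764/(1+0.1764) ≈ 0.15.

P(S) = 0.15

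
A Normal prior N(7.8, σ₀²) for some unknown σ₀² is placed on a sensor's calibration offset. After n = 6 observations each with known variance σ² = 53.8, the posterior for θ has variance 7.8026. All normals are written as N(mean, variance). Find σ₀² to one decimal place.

For the Normal–Normal model with known σ², precisions add: τ_n = τ₀ + n/σ².
So 1/σ₀² = 1/7.8026 − 6/53.8 = 0.128162 − 0.111524 = 0.016638.
Hence σ₀² = 1/0.016638 ≈ 60.1.

σ₀² = 60.1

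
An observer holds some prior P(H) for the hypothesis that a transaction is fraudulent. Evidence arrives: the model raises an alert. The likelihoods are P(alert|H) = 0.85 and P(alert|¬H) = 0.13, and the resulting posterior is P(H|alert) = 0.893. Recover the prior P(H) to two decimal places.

P(H) = 0.56

Bayes' rule in odds form gives O(H|E) = O(H)·[P(E|H)/P(E|¬H)], hence O(H) = O(H|E)/LR.
Posterior odds = 0.893/(1−0.893) = 8.3458. LR = 0.85/0.13 = 6.5385.
Prior odds = 8.3458/6.5385 = 1.2764, so P(H) = 1.2764/(1+1.2764) ≈ 0.56.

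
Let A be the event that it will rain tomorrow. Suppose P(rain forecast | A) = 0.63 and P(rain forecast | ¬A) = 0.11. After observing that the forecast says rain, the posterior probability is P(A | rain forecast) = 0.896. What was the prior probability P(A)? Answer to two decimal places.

P(A) = 0.60

Bayes' rule in odds form gives O(A|E) = O(A)·[P(E|A)/P(E|¬A)], hence O(A) = O(A|E)/LR.
Posterior odds = 0.896/(1−0.896) = 8.6154. LR = 0.63/0.11 = 5.7273.
Prior odds = 8.6154/5.7273 = 1.5043, so P(A) = 1.5043/(1+1.5043) ≈ 0.60.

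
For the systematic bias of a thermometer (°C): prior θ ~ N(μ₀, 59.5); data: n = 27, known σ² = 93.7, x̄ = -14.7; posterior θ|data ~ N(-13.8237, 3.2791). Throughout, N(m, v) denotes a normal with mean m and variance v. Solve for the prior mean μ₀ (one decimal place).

μ₀ = 1.2

The posterior mean is a precision-weighted average: μ_n = (τ₀μ₀ + τ_data·x̄)/(τ₀+τ_data), with τ₀=1/σ₀² and τ_data=n/σ².
Here τ₀ = 1/59.5 = 0.016807 and τ_data = 27/93.7 = 0.288154, so τ_n = 0.304961.
Rearranging for μ₀: μ₀ = (μ_n·τ_n − τ_data·x̄)/τ₀ = (-13.8237·0.304961 − 0.288154·-14.7) / 0.016807 = 0.020174/0.016807 ≈ 1.2.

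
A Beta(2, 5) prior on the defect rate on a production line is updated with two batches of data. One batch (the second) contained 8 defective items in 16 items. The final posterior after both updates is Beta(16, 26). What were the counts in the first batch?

6 defective items and 13 good items

Because Beta–binomial updating is additive in the counts, the combined data contributed (α_post−α_prior, β_post−β_prior) successes and failures.
Total across both batches: 16−2=14 defective items, 26−5=21 good items.
Subtract the second batch: 14−8=6 defective items and 21−8=13 good items.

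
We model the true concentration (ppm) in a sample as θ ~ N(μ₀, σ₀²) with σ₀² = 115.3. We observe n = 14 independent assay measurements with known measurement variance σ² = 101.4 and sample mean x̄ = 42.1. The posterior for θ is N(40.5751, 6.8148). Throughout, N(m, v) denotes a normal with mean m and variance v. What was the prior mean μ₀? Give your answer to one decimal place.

The posterior mean is a precision-weighted average: μ_n = (τ₀μ₀ + τ_data·x̄)/(τ₀+τ_data), with τ₀=1/σ₀² and τ_data=n/σ².
Here τ₀ = 1/115.3 = 0.008673 and τ_data = 14/101.4 = 0.138067, so τ_n = 0.146740.
Rearranging for μ₀: μ₀ = (μ_n·τ_n − τ_data·x̄)/τ₀ = (40.5751·0.146740 − 0.138067·42.1) / 0.008673 = 0.141369/0.008673 ≈ 16.3.

μ₀ = 16.3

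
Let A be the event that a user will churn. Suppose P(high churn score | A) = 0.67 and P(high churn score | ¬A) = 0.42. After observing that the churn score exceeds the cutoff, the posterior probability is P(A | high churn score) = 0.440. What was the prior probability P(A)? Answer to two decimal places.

In odds form, posterior odds = prior odds × likelihood ratio, so prior odds = posterior odds ÷ LR.
Posterior odds = 0.440/(1−0.440) = 0.7857. LR = 0.67/0.42 = 1.5952.
Prior odds = 0.7857/1.5952 = 0.4925, so P(A) = 0.4925/(1+0.4925) ≈ 0.33.

P(A) = 0.33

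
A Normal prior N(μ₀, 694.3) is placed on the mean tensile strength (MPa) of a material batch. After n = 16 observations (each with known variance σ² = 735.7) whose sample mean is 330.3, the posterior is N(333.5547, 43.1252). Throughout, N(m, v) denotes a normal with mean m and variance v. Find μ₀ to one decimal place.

The posterior mean is a precision-weighted average: μ_n = (τ₀μ₀ + τ_data·x̄)/(τ₀+τ_data), with τ₀=1/σ₀² and τ_data=n/σ².
Here τ₀ = 1/694.3 = 0.001440 and τ_data = 16/735.7 = 0.021748, so τ_n = 0.023188.
Rearranging for μ₀: μ₀ = (μ_n·τ_n − τ_data·x̄)/τ₀ = (333.5547·0.023188 − 0.021748·330.3) / 0.001440 = 0.551102/0.001440 ≈ 382.7.

μ₀ = 382.7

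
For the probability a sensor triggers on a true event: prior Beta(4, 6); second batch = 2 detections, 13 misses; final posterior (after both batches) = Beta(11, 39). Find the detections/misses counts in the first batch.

Sequential conjugate updates are equivalent to a single update on the pooled data, so total successes = posterior α − prior α and total failures = posterior β − prior β.
Total across both batches: 11−4=7 detections, 39−6=33 misses.
Subtract the second batch: 7−2=5 detections and 33−13=20 misses.

5 detections and 20 misses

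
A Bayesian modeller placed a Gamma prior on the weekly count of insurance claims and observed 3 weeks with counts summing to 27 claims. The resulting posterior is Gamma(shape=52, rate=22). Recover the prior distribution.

Gamma–Poisson conjugacy: posterior shape = α + Σxᵢ, posterior rate = β + n.
So α = 52 − 27 = 25 and β = 22 − 3 = 19.

Gamma(shape=25, rate=19)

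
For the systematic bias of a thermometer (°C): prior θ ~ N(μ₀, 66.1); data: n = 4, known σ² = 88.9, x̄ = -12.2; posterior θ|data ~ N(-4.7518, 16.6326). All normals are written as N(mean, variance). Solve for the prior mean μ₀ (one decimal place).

The posterior mean is a precision-weighted average: μ_n = (τ₀μ₀ + τ_data·x̄)/(τ₀+τ_data), with τ₀=1/σ₀² and τ_data=n/σ².
Here τ₀ = 1/66.1 = 0.015129 and τ_data = 4/88.9 = 0.044994, so τ_n = 0.060123.
Rearranging for μ₀: μ₀ = (μ_n·τ_n − τ_data·x̄)/τ₀ = (-4.7518·0.060123 − 0.044994·-12.2) / 0.015129 = 0.263234/0.015129 ≈ 17.4.

μ₀ = 17.4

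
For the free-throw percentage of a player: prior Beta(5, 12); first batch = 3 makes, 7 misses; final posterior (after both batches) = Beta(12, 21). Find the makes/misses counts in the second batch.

4 makes and 2 misses

Because Beta–binomial updating is additive in the counts, the combined data contributed (α_post−α_prior, β_post−β_prior) successes and failures.
Total across both batches: 12−5=7 makes, 21−12=9 misses.
Subtract the first batch: 7−3=4 makes and 9−7=2 misses.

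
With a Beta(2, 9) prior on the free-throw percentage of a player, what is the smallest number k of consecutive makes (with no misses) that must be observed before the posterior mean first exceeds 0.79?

After k makes and 0 misses the posterior is Beta(2+k, 9), with mean (2+k)/(2+9+k).
Set (2+k)/(11+k) > 0.79 and solve: k > (0.79·11 − 2)/(1 − 0.79) = 31.857.
The smallest integer exceeding 31.857 is 32, and checking k=32: (34)/(43) = 0.7907 > 0.79.

k = 32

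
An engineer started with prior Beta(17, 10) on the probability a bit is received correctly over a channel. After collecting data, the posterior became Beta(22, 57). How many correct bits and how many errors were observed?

A Beta(a, b) prior with s successes and f failures in binomial data gives a Beta(a+s, b+f) posterior.
So s = 22 − 17 = 5 and f = 57 − 10 = 47.

5 correct bits and 47 errors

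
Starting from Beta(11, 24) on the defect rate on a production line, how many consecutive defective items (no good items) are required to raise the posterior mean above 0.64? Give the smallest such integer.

k = 32

After k defective items and 0 good items the posterior is Beta(11+k, 24), with mean (11+k)/(11+24+k).
Set (11+k)/(35+k) > 0.64 and solve: k > (0.64·35 − 11)/(1 − 0.64) = 31.667.
The smallest integer exceeding 31.667 is 32, and checking k=32: (43)/(67) = 0.6418 > 0.64.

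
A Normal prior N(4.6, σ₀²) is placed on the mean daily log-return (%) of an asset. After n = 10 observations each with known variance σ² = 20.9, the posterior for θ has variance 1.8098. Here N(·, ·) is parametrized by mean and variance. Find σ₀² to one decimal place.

σ₀² = 13.5

Posterior precision equals prior precision plus data precision: 1/σ_n² = 1/σ₀² + n/σ².
So 1/σ₀² = 1/1.8098 − 10/20.9 = 0.552547 − 0.478469 = 0.074078.
Hence σ₀² = 1/0.074078 ≈ 13.5.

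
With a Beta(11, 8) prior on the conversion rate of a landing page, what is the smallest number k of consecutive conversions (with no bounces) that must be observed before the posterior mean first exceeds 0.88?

After k conversions and 0 bounces the posterior is Beta(11+k, 8), with mean (11+k)/(11+8+k).
Set (11+k)/(19+k) > 0.88 and solve: k > (0.88·19 − 11)/(1 − 0.88) = 47.667.
The smallest integer exceeding 47.667 is 48, and checking k=48: (59)/(67) = 0.8806 > 0.88.

k = 48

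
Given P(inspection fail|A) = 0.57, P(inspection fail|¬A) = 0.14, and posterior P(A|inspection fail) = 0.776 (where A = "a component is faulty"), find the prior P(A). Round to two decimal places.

In odds form, posterior odds = prior odds × likelihood ratio, so prior odds = posterior odds ÷ LR.
Posterior odds = 0.776/(1−0.776) = 3.4643. LR = 0.57/0.14 = 4.0714.
Prior odds = 3.4643/4.0714 = 0.8509, so P(A) = 0.8509/(1+0.8509) ≈ 0.46.

P(A) = 0.46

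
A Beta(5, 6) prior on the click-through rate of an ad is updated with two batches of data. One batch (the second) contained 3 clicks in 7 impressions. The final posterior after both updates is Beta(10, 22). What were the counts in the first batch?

Because Beta–binomial updating is additive in the counts, the combined data contributed (α_post−α_prior, β_post−β_prior) successes and failures.
Total across both batches: 10−5=5 clicks, 22−6=16 non-clicks.
Subtract the second batch: 5−3=2 clicks and 16−4=12 non-clicks.

2 clicks and 12 non-clicks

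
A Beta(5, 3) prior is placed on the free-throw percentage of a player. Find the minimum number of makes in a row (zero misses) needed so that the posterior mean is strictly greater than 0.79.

After k makes and 0 misses the posterior is Beta(5+k, 3), with mean (5+k)/(5+3+k).
Set (5+k)/(8+k) > 0.79 and solve: k > (0.79·8 − 5)/(1 − 0.79) = 6.286.
The smallest integer exceeding 6.286 is 7.

k = 7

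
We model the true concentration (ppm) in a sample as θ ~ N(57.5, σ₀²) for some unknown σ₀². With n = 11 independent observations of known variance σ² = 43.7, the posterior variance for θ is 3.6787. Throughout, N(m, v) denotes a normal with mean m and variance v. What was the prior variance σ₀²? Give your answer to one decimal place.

Posterior precision equals prior precision plus data precision: 1/σ_n² = 1/σ₀² + n/σ².
So 1/σ₀² = 1/3.6787 − 11/43.7 = 0.271835 − 0.251716 = 0.020119.
Hence σ₀² = 1/0.020119 ≈ 49.7.

σ₀² = 49.7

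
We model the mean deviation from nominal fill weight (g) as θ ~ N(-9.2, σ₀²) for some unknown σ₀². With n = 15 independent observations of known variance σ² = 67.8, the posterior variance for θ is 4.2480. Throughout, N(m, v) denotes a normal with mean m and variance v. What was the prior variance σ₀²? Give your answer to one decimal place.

For the Normal–Normal model with known σ², precisions add: τ_n = τ₀ + n/σ².
So 1/σ₀² = 1/4.2480 − 15/67.8 = 0.235405 − 0.221239 = 0.014166.
Hence σ₀² = 1/0.014166 ≈ 70.6.

σ₀² = 70.6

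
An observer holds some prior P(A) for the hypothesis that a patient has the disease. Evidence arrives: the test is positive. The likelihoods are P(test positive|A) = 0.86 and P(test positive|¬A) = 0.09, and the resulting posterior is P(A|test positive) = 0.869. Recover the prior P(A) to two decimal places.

P(A) = 0.41

In odds form, posterior odds = prior odds × likelihood ratio, so prior odds = posterior odds ÷ LR.
Posterior odds = 0.869/(1−0.869) = 6.6336. LR = 0.86/0.09 = 9.5556.
Prior odds = 6.6336/9.5556 = 0.6942, so P(A) = 0.6942/(1+0.6942) ≈ 0.41.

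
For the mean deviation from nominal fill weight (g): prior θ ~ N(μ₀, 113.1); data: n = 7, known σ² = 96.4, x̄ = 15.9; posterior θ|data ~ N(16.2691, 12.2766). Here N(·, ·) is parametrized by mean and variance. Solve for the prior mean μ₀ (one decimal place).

μ₀ = 19.3

The posterior mean is a precision-weighted average: μ_n = (τ₀μ₀ + τ_data·x̄)/(τ₀+τ_data), with τ₀=1/σ₀² and τ_data=n/σ².
Here τ₀ = 1/113.1 = 0.008842 and τ_data = 7/96.4 = 0.072614, so τ_n = 0.081456.
Rearranging for μ₀: μ₀ = (μ_n·τ_n − τ_data·x̄)/τ₀ = (16.2691·0.081456 − 0.072614·15.9) / 0.008842 = 0.170653/0.008842 ≈ 19.3.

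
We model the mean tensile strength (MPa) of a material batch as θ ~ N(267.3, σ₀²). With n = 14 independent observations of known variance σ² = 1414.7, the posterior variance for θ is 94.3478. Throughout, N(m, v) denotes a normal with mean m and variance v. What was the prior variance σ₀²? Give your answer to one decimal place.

Posterior precision equals prior precision plus data precision: 1/σ_n² = 1/σ₀² + n/σ².
So 1/σ₀² = 1/94.3478 − 14/1414.7 = 0.010599 − 0.009896 = 0.000703.
Hence σ₀² = 1/0.000703 ≈ 1422.5.

σ₀² = 1422.5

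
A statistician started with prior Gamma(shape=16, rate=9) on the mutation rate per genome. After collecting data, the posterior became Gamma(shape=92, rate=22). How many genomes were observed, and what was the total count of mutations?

n = 13 genomes with total 76 mutations

Gamma–Poisson conjugacy: posterior shape = α + Σxᵢ, posterior rate = β + n.
Matching: Σxᵢ = 92 − 16 = 76 and n = 22 − 9 = 13.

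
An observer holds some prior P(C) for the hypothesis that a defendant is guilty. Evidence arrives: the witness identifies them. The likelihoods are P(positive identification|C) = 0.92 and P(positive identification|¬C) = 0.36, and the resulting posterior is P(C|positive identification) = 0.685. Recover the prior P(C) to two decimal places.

P(C) = 0.46

Bayes' rule in odds form gives O(C|E) = O(C)·[P(E|C)/P(E|¬C)], hence O(C) = O(C|E)/LR.
Posterior odds = 0.685/(1−0.685) = 2.1746. LR = 0.92/0.36 = 2.5556.
Prior odds = 2.1746/2.5556 = 0.8509, so P(C) = 0.8509/(1+0.8509) ≈ 0.46.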